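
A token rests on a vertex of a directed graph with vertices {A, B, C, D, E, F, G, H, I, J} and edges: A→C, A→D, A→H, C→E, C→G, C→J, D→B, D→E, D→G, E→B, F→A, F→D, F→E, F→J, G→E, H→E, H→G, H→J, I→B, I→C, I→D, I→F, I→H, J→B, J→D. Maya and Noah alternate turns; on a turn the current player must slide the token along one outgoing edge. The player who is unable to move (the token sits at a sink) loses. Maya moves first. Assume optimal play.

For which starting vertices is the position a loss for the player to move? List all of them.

A, B, G

Work bottom-up. With no move the player to move loses. Otherwise the position is W if at least one move leads to an L position for the opponent, and L if every move leads to a W.
Every edge goes from a vertex to one that appears earlier in the order B, E, G, D, J, C, H, A, F, I, so processing vertices in that order labels each vertex after all of its successors.
B: no outgoing edge → L
E: →B(L), so W
G: →E(W) only, which is W, so L
D: →G(L), so W
J: →B(L), so W
C: →G(L), so W
H: →G(L), so W
A: →H(W), C(W), D(W) — all W, so L
F: →A(L), so W
I: →B(L), so W
Reading off the rows marked L gives the requested list; there are 3 such vertices.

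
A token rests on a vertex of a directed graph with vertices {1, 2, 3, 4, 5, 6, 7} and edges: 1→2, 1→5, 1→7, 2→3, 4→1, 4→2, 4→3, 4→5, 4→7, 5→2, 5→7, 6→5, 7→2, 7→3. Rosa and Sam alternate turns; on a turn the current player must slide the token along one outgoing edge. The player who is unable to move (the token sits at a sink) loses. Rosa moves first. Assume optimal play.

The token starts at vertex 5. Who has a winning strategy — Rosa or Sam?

Positions with no move are L. A position that does have a move is losing for the player to move precisely when every available move leads to a winning position for the opponent. Fill in the labels:
Every edge goes from a vertex to one that appears earlier in the order 3, 2, 7, 5, 6, 1, 4, so processing vertices in that order labels each vertex after all of its successors.
3: no outgoing edge → L
2: W (go to 3, an L position)
7: W (go to 3, an L position)
5: L (options 7(W), 2(W) are all W)
6: W (go to 5, an L position)
1: W (go to 5, an L position)
4: W (go to 5, an L position)
The starting position 5 is L: whatever Rosa does, the opponent receives a W position.

Sam wins.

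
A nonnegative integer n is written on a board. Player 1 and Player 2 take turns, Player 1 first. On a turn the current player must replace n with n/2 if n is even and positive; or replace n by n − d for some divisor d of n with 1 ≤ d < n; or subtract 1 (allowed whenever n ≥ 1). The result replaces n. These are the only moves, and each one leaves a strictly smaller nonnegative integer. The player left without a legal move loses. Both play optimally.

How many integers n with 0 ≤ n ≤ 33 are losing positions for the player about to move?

17

Label each position W (a win for the player to move) or L (a loss). A position with no legal move is L; any other position is W exactly when some move reaches an L, and L when every move reaches a W.
n=0: no move → L
n=1: can move to 0, which is L ⇒ W
n=2: the only move is to 1(W), a W ⇒ L
n=3: can move to 2, which is L ⇒ W
n=4: can move to 2, which is L ⇒ W
n=5: the only move is to 4(W), a W ⇒ L
n=6: can move to 5, which is L ⇒ W
n=7: the only move is to 6(W), a W ⇒ L
n=8: can move to 7, which is L ⇒ W
n=9: moves to 6(W), 8(W); every one is W ⇒ L
n=10: can move to 5, which is L ⇒ W
n=11: the only move is to 10(W), a W ⇒ L
n=12: can move to 9, which is L ⇒ W
n=13: the only move is to 12(W), a W ⇒ L
n=14: can move to 7, which is L ⇒ W
n=15: moves to 10(W), 12(W), 14(W); every one is W ⇒ L
n=16: can move to 15, which is L ⇒ W
n=17: the only move is to 16(W), a W ⇒ L
n=18: can move to 9, which is L ⇒ W
n=19: the only move is to 18(W), a W ⇒ L
n=20: can move to 15, which is L ⇒ W
n=21: moves to 14(W), 18(W), 20(W); every one is W ⇒ L
n=22: can move to 11, which is L ⇒ W
n=23: the only move is to 22(W), a W ⇒ L
n=24: can move to 21, which is L ⇒ W
n=25: moves to 20(W), 24(W); every one is W ⇒ L
n=26: can move to 13, which is L ⇒ W
n=27: moves to 18(W), 24(W), 26(W); every one is W ⇒ L
n=28: can move to 21, which is L ⇒ W
n=29: the only move is to 28(W), a W ⇒ L
n=30: can move to 15, which is L ⇒ W
n=31: the only move is to 30(W), a W ⇒ L
n=32: can move to 31, which is L ⇒ W
n=33: moves to 22(W), 30(W), 32(W); every one is W ⇒ L
L entries with 0 ≤ n ≤ 33: n = 0, 2, 5, 7, 9, 11, 13, 15, 17, 19, 21, 23, 25, 27, 29, 31, 33; that makes 17.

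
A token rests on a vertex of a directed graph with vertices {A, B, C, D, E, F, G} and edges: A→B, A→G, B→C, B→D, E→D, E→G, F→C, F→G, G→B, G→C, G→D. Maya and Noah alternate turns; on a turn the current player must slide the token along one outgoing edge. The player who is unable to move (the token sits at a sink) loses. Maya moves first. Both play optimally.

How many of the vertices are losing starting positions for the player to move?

Compute win/loss labels from the base case upward. A position with no move is L. Any other position is W if it can reach an L in one move, else L.
Every edge goes from a vertex to one that appears earlier in the order C, D, B, G, E, A, F, so processing vertices in that order labels each vertex after all of its successors.
C: no outgoing edge → L
D: no outgoing edge → L
B: reaches L-position D → W
G: reaches L-position D → W
E: reaches L-position D → W
A: only reaches G(W), B(W), all W → L
F: reaches L-position C → W
The L vertices are A, C, D; that is 3 in all.

3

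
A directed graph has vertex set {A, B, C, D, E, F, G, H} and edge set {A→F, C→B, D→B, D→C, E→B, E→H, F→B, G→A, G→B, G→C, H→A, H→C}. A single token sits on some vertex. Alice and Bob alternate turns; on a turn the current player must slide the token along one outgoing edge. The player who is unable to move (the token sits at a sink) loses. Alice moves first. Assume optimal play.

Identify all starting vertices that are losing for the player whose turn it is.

A, B

Label each position W (a win for the player to move) or L (a loss). A position with no legal move is L; any other position is W exactly when some move reaches an L, and L when every move reaches a W.
Every edge goes from a vertex to one that appears earlier in the order B, F, A, C, G, H, E, D, so processing vertices in that order labels each vertex after all of its successors.
B: no outgoing edge → L
F: →B(L), so W
A: →F(W) only, which is W, so L
C: →B(L), so W
G: →A(L), so W
H: →A(L), so W
E: →B(L), so W
D: →B(L), so W
The losing starting vertices are exactly the entries labelled L in this table (2 of them).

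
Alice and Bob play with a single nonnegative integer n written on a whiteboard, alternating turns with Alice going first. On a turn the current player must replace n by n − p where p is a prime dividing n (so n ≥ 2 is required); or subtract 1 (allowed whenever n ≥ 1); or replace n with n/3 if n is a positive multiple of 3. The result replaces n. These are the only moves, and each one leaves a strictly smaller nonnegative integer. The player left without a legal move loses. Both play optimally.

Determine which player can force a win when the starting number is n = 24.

Classify positions by backward induction: terminal positions (no move available) are L. From any other position, the mover wins iff some move reaches an L.
n=0: no move → L
n=1: can move to 0, which is L ⇒ W
n=2: can move to 0, which is L ⇒ W
n=3: can move to 0, which is L ⇒ W
n=4: moves to 2(W), 3(W); every one is W ⇒ L
n=5: can move to 0, which is L ⇒ W
n=6: can move to 4, which is L ⇒ W
n=7: can move to 0, which is L ⇒ W
n=8: moves to 6(W), 7(W); every one is W ⇒ L
n=9: can move to 8, which is L ⇒ W
n=10: can move to 8, which is L ⇒ W
n=11: can move to 0, which is L ⇒ W
n=12: can move to 4, which is L ⇒ W
n=13: can move to 0, which is L ⇒ W
n=14: moves to 7(W), 12(W), 13(W); every one is W ⇒ L
n=15: can move to 14, which is L ⇒ W
n=16: can move to 14, which is L ⇒ W
n=17: can move to 0, which is L ⇒ W
n=18: moves to 6(W), 15(W), 16(W), 17(W); every one is W ⇒ L
n=19: can move to 0, which is L ⇒ W
n=20: can move to 18, which is L ⇒ W
n=21: can move to 14, which is L ⇒ W
n=22: moves to 11(W), 20(W), 21(W); every one is W ⇒ L
n=23: can move to 0, which is L ⇒ W
n=24: can move to 8, which is L ⇒ W
The starting position 24 is W: Alice should move to 8, handing over an L position.

Alice wins.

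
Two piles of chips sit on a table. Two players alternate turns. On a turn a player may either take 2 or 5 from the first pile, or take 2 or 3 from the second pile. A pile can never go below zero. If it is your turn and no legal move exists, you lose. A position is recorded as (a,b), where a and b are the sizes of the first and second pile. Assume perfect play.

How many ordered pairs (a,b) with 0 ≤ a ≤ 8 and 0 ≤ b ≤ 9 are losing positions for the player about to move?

Label each position W (a win for the player to move) or L (a loss). A position with no legal move is L; any other position is W exactly when some move reaches an L, and L when every move reaches a W.
Every move lowers a or b (never raises either), so fill the grid row by row in increasing a, and left to right within a row: each cell's successors are then already labelled.
      b=0  b=1  b=2  b=3  b=4  b=5  b=6  b=7  b=8  b=9
a=0:    L    L    W    W    W    L    L    W    W    W
a=1:    L    L    W    W    W    L    L    W    W    W
a=2:    W    W    L    L    W    W    W    L    L    W
a=3:    W    W    L    L    W    W    W    L    L    W
a=4:    L    L    W    W    W    L    L    W    W    W
a=5:    W    W    W    W    L    W    W    W    W    L
a=6:    W    W    L    L    W    W    W    L    L    W
a=7:    L    L    W    W    W    L    L    W    W    W
a=8:    L    L    W    W    W    L    L    W    W    W
Cells with no legal move (terminal, hence L): (0,0), (0,1), (1,0), (1,1).
The remaining L cells, each justified by listing all of its moves:
(0,5): L (options (0,3)(W), (0,2)(W) are all W)
(0,6): L (options (0,4)(W), (0,3)(W) are all W)
(1,5): L (options (1,3)(W), (1,2)(W) are all W)
(1,6): L (options (1,4)(W), (1,3)(W) are all W)
(2,2): L (options (0,2)(W), (2,0)(W) are all W)
(2,3): L (options (0,3)(W), (2,1)(W), (2,0)(W) are all W)
(2,7): L (options (0,7)(W), (2,5)(W), (2,4)(W) are all W)
(2,8): L (options (0,8)(W), (2,6)(W), (2,5)(W) are all W)
(3,2): L (options (1,2)(W), (3,0)(W) are all W)
(3,3): L (options (1,3)(W), (3,1)(W), (3,0)(W) are all W)
(3,7): L (options (1,7)(W), (3,5)(W), (3,4)(W) are all W)
(3,8): L (options (1,8)(W), (3,6)(W), (3,5)(W) are all W)
(4,0): L (sole option (2,0)(W) is W)
(4,1): L (sole option (2,1)(W) is W)
(4,5): L (options (2,5)(W), (4,3)(W), (4,2)(W) are all W)
(4,6): L (options (2,6)(W), (4,4)(W), (4,3)(W) are all W)
(5,4): L (options (3,4)(W), (0,4)(W), (5,2)(W), (5,1)(W) are all W)
(5,9): L (options (3,9)(W), (0,9)(W), (5,7)(W), (5,6)(W) are all W)
(6,2): L (options (4,2)(W), (1,2)(W), (6,0)(W) are all W)
(6,3): L (options (4,3)(W), (1,3)(W), (6,1)(W), (6,0)(W) are all W)
(6,7): L (options (4,7)(W), (1,7)(W), (6,5)(W), (6,4)(W) are all W)
(6,8): L (options (4,8)(W), (1,8)(W), (6,6)(W), (6,5)(W) are all W)
(7,0): L (options (5,0)(W), (2,0)(W) are all W)
(7,1): L (options (5,1)(W), (2,1)(W) are all W)
(7,5): L (options (5,5)(W), (2,5)(W), (7,3)(W), (7,2)(W) are all W)
(7,6): L (options (5,6)(W), (2,6)(W), (7,4)(W), (7,3)(W) are all W)
(8,0): L (options (6,0)(W), (3,0)(W) are all W)
(8,1): L (options (6,1)(W), (3,1)(W) are all W)
(8,5): L (options (6,5)(W), (3,5)(W), (8,3)(W), (8,2)(W) are all W)
(8,6): L (options (6,6)(W), (3,6)(W), (8,4)(W), (8,3)(W) are all W)
Every other cell has at least one move into one of the L cells above, so it is W.
L cells per row: a=0: 4, a=1: 4, a=2: 4, a=3: 4, a=4: 4, a=5: 2, a=6: 4, a=7: 4, a=8: 4; total 34.

34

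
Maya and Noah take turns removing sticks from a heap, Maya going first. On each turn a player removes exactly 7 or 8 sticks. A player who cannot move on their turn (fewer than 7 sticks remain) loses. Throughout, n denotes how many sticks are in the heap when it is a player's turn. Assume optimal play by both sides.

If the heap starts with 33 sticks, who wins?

Label each position W (a win for the player to move) or L (a loss). A position with no legal move is L; any other position is W exactly when some move reaches an L, and L when every move reaches a W.
n=0: no move → L
n=1: no move → L
n=2: no move → L
n=3: no move → L
n=4: no move → L
n=5: no move → L
n=6: no move → L
n=7: →0(L), so W
n=8: →1(L), so W
n=9: →2(L), so W
n=10: →3(L), so W
n=11: →4(L), so W
n=12: →5(L), so W
n=13: →6(L), so W
n=14: →6(L), so W
n=15: →8(W), 7(W) — all W, so L
n=16: →9(W), 8(W) — all W, so L
n=17: →10(W), 9(W) — all W, so L
n=18: →11(W), 10(W) — all W, so L
n=19: →12(W), 11(W) — all W, so L
n=20: →13(W), 12(W) — all W, so L
n=21: →14(W), 13(W) — all W, so L
n=22: →15(L), so W
n=23: →16(L), so W
n=24: →17(L), so W
n=25: →18(L), so W
n=26: →19(L), so W
n=27: →20(L), so W
n=28: →21(L), so W
n=29: →21(L), so W
n=30: →23(W), 22(W) — all W, so L
n=31: →24(W), 23(W) — all W, so L
n=32: →25(W), 24(W) — all W, so L
n=33: →26(W), 25(W) — all W, so L
Every move from 33 reaches a W position, so the mover loses.

Noah wins.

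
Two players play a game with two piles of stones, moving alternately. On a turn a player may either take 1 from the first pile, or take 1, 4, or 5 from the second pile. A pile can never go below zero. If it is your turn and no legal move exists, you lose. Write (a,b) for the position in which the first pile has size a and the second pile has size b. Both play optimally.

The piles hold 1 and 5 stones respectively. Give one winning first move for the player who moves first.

Move to (1,1).

Positions with no move are L. A position that does have a move is losing for the player to move precisely when every available move leads to a winning position for the opponent. Fill in the labels:
No move ever increases a pile, so every position that can arise here has a ≤ 1 and b ≤ 5; it is enough to label the cells with 0 ≤ a ≤ 1 and 0 ≤ b ≤ 5.
Every move lowers a or b (never raises either), so fill the grid row by row in increasing a, and left to right within a row: each cell's successors are then already labelled.
      b=0  b=1  b=2  b=3  b=4  b=5
a=0:    L    W    L    W    W    W
a=1:    W    L    W    L    W    W
Cells with no legal move (terminal, hence L): (0,0).
The remaining L cells, each justified by listing all of its moves:
(0,2): only reaches (0,1)(W), which is W → L
(1,1): only reaches (0,1)(W), (1,0)(W), all W → L
(1,3): only reaches (0,3)(W), (1,2)(W), all W → L
Every other cell has at least one move into one of the L cells above, so it is W.
From (1,5), the L positions reachable in one move are: (1,1).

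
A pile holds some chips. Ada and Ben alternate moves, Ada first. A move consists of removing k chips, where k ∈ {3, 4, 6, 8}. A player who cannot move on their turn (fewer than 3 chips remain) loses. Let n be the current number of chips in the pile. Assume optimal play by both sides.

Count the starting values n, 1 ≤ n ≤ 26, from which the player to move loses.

8

Positions with no move are L. A position that does have a move is losing for the player to move precisely when every available move leads to a winning position for the opponent. Fill in the labels:
n=0: no move → L
n=1: no move → L
n=2: no move → L
n=3: W (go to 0, an L position)
n=4: W (go to 1, an L position)
n=5: W (go to 2, an L position)
n=6: W (go to 2, an L position)
n=7: W (go to 1, an L position)
n=8: W (go to 2, an L position)
n=9: W (go to 1, an L position)
n=10: W (go to 2, an L position)
n=11: L (options 8(W), 7(W), 5(W), 3(W) are all W)
n=12: L (options 9(W), 8(W), 6(W), 4(W) are all W)
n=13: L (options 10(W), 9(W), 7(W), 5(W) are all W)
n=14: W (go to 11, an L position)
n=15: W (go to 12, an L position)
n=16: W (go to 13, an L position)
n=17: W (go to 13, an L position)
n=18: W (go to 12, an L position)
n=19: W (go to 13, an L position)
n=20: W (go to 12, an L position)
n=21: W (go to 13, an L position)
n=22: L (options 19(W), 18(W), 16(W), 14(W) are all W)
n=23: L (options 20(W), 19(W), 17(W), 15(W) are all W)
n=24: L (options 21(W), 20(W), 18(W), 16(W) are all W)
n=25: W (go to 22, an L position)
n=26: W (go to 23, an L position)
L entries with 1 ≤ n ≤ 26 (n=0 is outside the asked range and is not counted): n = 1, 2, 11, 12, 13, 22, 23, 24; that makes 8.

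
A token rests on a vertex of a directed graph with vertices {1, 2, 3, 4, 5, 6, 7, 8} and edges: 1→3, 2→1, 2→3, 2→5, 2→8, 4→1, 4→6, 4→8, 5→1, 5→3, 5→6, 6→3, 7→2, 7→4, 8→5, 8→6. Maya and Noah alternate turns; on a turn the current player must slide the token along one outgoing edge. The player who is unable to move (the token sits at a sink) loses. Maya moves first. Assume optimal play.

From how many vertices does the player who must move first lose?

3

Classify positions by backward induction: terminal positions (no move available) are L. From any other position, the mover wins iff some move reaches an L.
Every edge goes from a vertex to one that appears earlier in the order 3, 1, 6, 5, 8, 4, 2, 7, so processing vertices in that order labels each vertex after all of its successors.
3: no outgoing edge → L
1: reaches L-position 3 → W
6: reaches L-position 3 → W
5: reaches L-position 3 → W
8: only reaches 5(W), 6(W), all W → L
4: reaches L-position 8 → W
2: reaches L-position 8 → W
7: only reaches 2(W), 4(W), all W → L
The L vertices are 3, 7, 8; that is 3 in all.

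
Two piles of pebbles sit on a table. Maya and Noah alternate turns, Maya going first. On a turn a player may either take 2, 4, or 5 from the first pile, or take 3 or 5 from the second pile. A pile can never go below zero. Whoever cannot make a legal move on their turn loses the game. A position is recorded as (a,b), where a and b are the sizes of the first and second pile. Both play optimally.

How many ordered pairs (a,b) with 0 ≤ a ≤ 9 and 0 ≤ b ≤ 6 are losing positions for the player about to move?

Work bottom-up. With no move the player to move loses. Otherwise the position is W if at least one move leads to an L position for the opponent, and L if every move leads to a W.
Every move lowers a or b (never raises either), so fill the grid row by row in increasing a, and left to right within a row: each cell's successors are then already labelled.
      b=0  b=1  b=2  b=3  b=4  b=5  b=6
a=0:    L    L    L    W    W    W    W
a=1:    L    L    L    W    W    W    W
a=2:    W    W    W    L    L    L    W
a=3:    W    W    W    L    L    L    W
a=4:    W    W    W    W    W    W    L
a=5:    W    W    W    W    W    W    L
a=6:    W    W    W    W    W    W    W
a=7:    L    L    L    W    W    W    W
a=8:    L    L    L    W    W    W    W
a=9:    W    W    W    L    L    L    W
Cells with no legal move (terminal, hence L): (0,0), (0,1), (0,2), (1,0), (1,1), (1,2).
The remaining L cells, each justified by listing all of its moves:
(2,3): only reaches (0,3)(W), (2,0)(W), all W → L
(2,4): only reaches (0,4)(W), (2,1)(W), all W → L
(2,5): only reaches (0,5)(W), (2,2)(W), (2,0)(W), all W → L
(3,3): only reaches (1,3)(W), (3,0)(W), all W → L
(3,4): only reaches (1,4)(W), (3,1)(W), all W → L
(3,5): only reaches (1,5)(W), (3,2)(W), (3,0)(W), all W → L
(4,6): only reaches (2,6)(W), (0,6)(W), (4,3)(W), (4,1)(W), all W → L
(5,6): only reaches (3,6)(W), (1,6)(W), (0,6)(W), (5,3)(W), (5,1)(W), all W → L
(7,0): only reaches (5,0)(W), (3,0)(W), (2,0)(W), all W → L
(7,1): only reaches (5,1)(W), (3,1)(W), (2,1)(W), all W → L
(7,2): only reaches (5,2)(W), (3,2)(W), (2,2)(W), all W → L
(8,0): only reaches (6,0)(W), (4,0)(W), (3,0)(W), all W → L
(8,1): only reaches (6,1)(W), (4,1)(W), (3,1)(W), all W → L
(8,2): only reaches (6,2)(W), (4,2)(W), (3,2)(W), all W → L
(9,3): only reaches (7,3)(W), (5,3)(W), (4,3)(W), (9,0)(W), all W → L
(9,4): only reaches (7,4)(W), (5,4)(W), (4,4)(W), (9,1)(W), all W → L
(9,5): only reaches (7,5)(W), (5,5)(W), (4,5)(W), (9,2)(W), (9,0)(W), all W → L
Every other cell has at least one move into one of the L cells above, so it is W.
L cells per row: a=0: 3, a=1: 3, a=2: 3, a=3: 3, a=4: 1, a=5: 1, a=6: 0, a=7: 3, a=8: 3, a=9: 3; total 23.

23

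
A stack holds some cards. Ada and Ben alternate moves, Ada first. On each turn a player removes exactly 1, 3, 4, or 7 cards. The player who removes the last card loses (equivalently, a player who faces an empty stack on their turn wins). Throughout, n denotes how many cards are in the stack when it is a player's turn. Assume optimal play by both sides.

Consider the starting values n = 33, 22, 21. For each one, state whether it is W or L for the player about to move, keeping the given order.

Compute win/loss labels from the base case upward. A position with no move is W. Any other position is W if it can reach an L in one move, else L.
n=0: no move; the opponent has just taken the last card and therefore loses → W
n=1: →0(W) only, which is W, so L
n=2: →1(L), so W
n=3: →2(W), 0(W) — all W, so L
n=4: →3(L), so W
n=5: →1(L), so W
n=6: →3(L), so W
n=7: →3(L), so W
n=8: →1(L), so W
n=9: →8(W), 6(W), 5(W), 2(W) — all W, so L
n=10: →9(L), so W
n=11: →10(W), 8(W), 7(W), 4(W) — all W, so L
n=12: →11(L), so W
n=13: →9(L), so W
n=14: →11(L), so W
n=15: →11(L), so W
n=16: →9(L), so W
n=17: →16(W), 14(W), 13(W), 10(W) — all W, so L
n=18: →17(L), so W
n=19: →18(W), 16(W), 15(W), 12(W) — all W, so L
n=20: →19(L), so W
n=21: →17(L), so W
n=22: →19(L), so W
n=23: →19(L), so W
n=24: →17(L), so W
n=25: →24(W), 22(W), 21(W), 18(W) — all W, so L
n=26: →25(L), so W
n=27: →26(W), 24(W), 23(W), 20(W) — all W, so L
n=28: →27(L), so W
n=29: →25(L), so W
n=30: →27(L), so W
n=31: →27(L), so W
n=32: →25(L), so W
n=33: →32(W), 30(W), 29(W), 26(W) — all W, so L

33: L, 22: W, 21: W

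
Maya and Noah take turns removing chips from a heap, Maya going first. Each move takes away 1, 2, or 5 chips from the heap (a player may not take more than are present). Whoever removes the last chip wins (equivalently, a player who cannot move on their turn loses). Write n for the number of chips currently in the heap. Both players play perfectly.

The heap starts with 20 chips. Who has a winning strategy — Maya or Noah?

Label each position W (a win for the player to move) or L (a loss). A position with no legal move is L; any other position is W exactly when some move reaches an L, and L when every move reaches a W.
n=0: no move → L
n=1: →0(L), so W
n=2: →0(L), so W
n=3: →2(W), 1(W) — all W, so L
n=4: →3(L), so W
n=5: →3(L), so W
n=6: →5(W), 4(W), 1(W) — all W, so L
n=7: →6(L), so W
n=8: →6(L), so W
n=9: →8(W), 7(W), 4(W) — all W, so L
n=10: →9(L), so W
n=11: →9(L), so W
n=12: →11(W), 10(W), 7(W) — all W, so L
n=13: →12(L), so W
n=14: →12(L), so W
n=15: →14(W), 13(W), 10(W) — all W, so L
n=16: →15(L), so W
n=17: →15(L), so W
n=18: →17(W), 16(W), 13(W) — all W, so L
n=19: →18(L), so W
n=20: →18(L), so W
From 20 Maya can remove 2, leaving 18, reaching an L position.

Maya wins.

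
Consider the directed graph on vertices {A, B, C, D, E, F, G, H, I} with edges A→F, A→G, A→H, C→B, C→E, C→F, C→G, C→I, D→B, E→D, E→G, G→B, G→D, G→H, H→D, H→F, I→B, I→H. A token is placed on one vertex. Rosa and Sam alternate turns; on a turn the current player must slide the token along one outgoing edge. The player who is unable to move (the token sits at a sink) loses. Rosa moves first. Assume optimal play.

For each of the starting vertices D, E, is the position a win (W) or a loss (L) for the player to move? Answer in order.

Build the W/L table. Terminal = L. A non-terminal position is W if it has a move to some L; otherwise it is L.
Every edge goes from a vertex to one that appears earlier in the order F, B, D, H, I, G, E, A, C, so processing vertices in that order labels each vertex after all of its successors.
F: no outgoing edge → L
B: no outgoing edge → L
D: W (go to B, an L position)
H: W (go to F, an L position)
I: W (go to B, an L position)
G: W (go to B, an L position)
E: L (options G(W), D(W) are all W)
A: W (go to F, an L position)
C: W (go to E, an L position)

D: W, E: L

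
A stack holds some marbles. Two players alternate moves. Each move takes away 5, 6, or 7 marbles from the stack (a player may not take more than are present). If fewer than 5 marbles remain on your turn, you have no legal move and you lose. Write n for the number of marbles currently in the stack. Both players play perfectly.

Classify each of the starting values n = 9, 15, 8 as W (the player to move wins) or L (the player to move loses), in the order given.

9: W, 15: L, 8: W

Compute win/loss labels from the base case upward. A position with no move is L. Any other position is W if it can reach an L in one move, else L.
n=0: no move → L
n=1: no move → L
n=2: no move → L
n=3: no move → L
n=4: no move → L
n=5: →0(L), so W
n=6: →1(L), so W
n=7: →2(L), so W
n=8: →3(L), so W
n=9: →4(L), so W
n=10: →4(L), so W
n=11: →4(L), so W
n=12: →7(W), 6(W), 5(W) — all W, so L
n=13: →8(W), 7(W), 6(W) — all W, so L
n=14: →9(W), 8(W), 7(W) — all W, so L
n=15: →10(W), 9(W), 8(W) — all W, so L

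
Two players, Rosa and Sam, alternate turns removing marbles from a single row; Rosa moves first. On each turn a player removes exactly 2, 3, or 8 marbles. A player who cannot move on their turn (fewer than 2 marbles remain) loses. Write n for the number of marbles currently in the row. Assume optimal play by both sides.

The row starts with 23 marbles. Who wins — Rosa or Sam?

Compute win/loss labels from the base case upward. A position with no move is L. Any other position is W if it can reach an L in one move, else L.
n=0: no move → L
n=1: no move → L
n=2: →0(L), so W
n=3: →1(L), so W
n=4: →1(L), so W
n=5: →3(W), 2(W) — all W, so L
n=6: →4(W), 3(W) — all W, so L
n=7: →5(L), so W
n=8: →6(L), so W
n=9: →6(L), so W
n=10: →8(W), 7(W), 2(W) — all W, so L
n=11: →9(W), 8(W), 3(W) — all W, so L
n=12: →10(L), so W
n=13: →11(L), so W
n=14: →11(L), so W
n=15: →13(W), 12(W), 7(W) — all W, so L
n=16: →14(W), 13(W), 8(W) — all W, so L
n=17: →15(L), so W
n=18: →16(L), so W
n=19: →16(L), so W
n=20: →18(W), 17(W), 12(W) — all W, so L
n=21: →19(W), 18(W), 13(W) — all W, so L
n=22: →20(L), so W
n=23: →21(L), so W
From 23 Rosa can remove 2, leaving 21, reaching an L position.

Rosa wins.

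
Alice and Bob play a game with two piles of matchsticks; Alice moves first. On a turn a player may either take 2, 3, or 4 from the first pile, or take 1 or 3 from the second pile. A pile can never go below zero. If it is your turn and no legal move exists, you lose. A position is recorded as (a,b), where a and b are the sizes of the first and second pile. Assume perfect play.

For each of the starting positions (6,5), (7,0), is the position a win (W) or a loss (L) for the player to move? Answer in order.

(6,5): W, (7,0): L

Work bottom-up. With no move the player to move loses. Otherwise the position is W if at least one move leads to an L position for the opponent, and L if every move leads to a W.
No move ever increases a pile, so every position that can arise here has a ≤ 7 and b ≤ 5; it is enough to label the cells with 0 ≤ a ≤ 7 and 0 ≤ b ≤ 5.
Every move lowers a or b (never raises either), so fill the grid row by row in increasing a, and left to right within a row: each cell's successors are then already labelled.
      b=0  b=1  b=2  b=3  b=4  b=5
a=0:    L    W    L    W    L    W
a=1:    L    W    L    W    L    W
a=2:    W    L    W    L    W    L
a=3:    W    L    W    L    W    L
a=4:    W    W    W    W    W    W
a=5:    W    W    W    W    W    W
a=6:    L    W    L    W    L    W
a=7:    L    W    L    W    L    W
Cells with no legal move (terminal, hence L): (0,0), (1,0).
The remaining L cells, each justified by listing all of its moves:
(0,2): L (sole option (0,1)(W) is W)
(0,4): L (options (0,3)(W), (0,1)(W) are all W)
(1,2): L (sole option (1,1)(W) is W)
(1,4): L (options (1,3)(W), (1,1)(W) are all W)
(2,1): L (options (0,1)(W), (2,0)(W) are all W)
(2,3): L (options (0,3)(W), (2,2)(W), (2,0)(W) are all W)
(2,5): L (options (0,5)(W), (2,4)(W), (2,2)(W) are all W)
(3,1): L (options (1,1)(W), (0,1)(W), (3,0)(W) are all W)
(3,3): L (options (1,3)(W), (0,3)(W), (3,2)(W), (3,0)(W) are all W)
(3,5): L (options (1,5)(W), (0,5)(W), (3,4)(W), (3,2)(W) are all W)
(6,0): L (options (4,0)(W), (3,0)(W), (2,0)(W) are all W)
(6,2): L (options (4,2)(W), (3,2)(W), (2,2)(W), (6,1)(W) are all W)
(6,4): L (options (4,4)(W), (3,4)(W), (2,4)(W), (6,3)(W), (6,1)(W) are all W)
(7,0): L (options (5,0)(W), (4,0)(W), (3,0)(W) are all W)
(7,2): L (options (5,2)(W), (4,2)(W), (3,2)(W), (7,1)(W) are all W)
(7,4): L (options (5,4)(W), (4,4)(W), (3,4)(W), (7,3)(W), (7,1)(W) are all W)
Every other cell has at least one move into one of the L cells above, so it is W.
(6,5): the move to (3,5) reaches an L cell, so W
(7,0): one of the L cells justified above, so L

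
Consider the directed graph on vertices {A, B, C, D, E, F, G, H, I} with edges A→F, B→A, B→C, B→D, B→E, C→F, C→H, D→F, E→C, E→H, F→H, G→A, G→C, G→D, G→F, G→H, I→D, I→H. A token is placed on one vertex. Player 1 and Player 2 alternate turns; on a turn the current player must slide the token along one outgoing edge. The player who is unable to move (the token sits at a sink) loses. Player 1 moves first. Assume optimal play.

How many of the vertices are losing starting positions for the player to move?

Compute win/loss labels from the base case upward. A position with no move is L. Any other position is W if it can reach an L in one move, else L.
Every edge goes from a vertex to one that appears earlier in the order H, F, A, C, E, D, B, I, G, so processing vertices in that order labels each vertex after all of its successors.
H: no outgoing edge → L
F: reaches L-position H → W
A: only reaches F(W), which is W → L
C: reaches L-position H → W
E: reaches L-position H → W
D: only reaches F(W), which is W → L
B: reaches L-position D → W
I: reaches L-position D → W
G: reaches L-position D → W
The L vertices are A, D, H; that is 3 in all.

3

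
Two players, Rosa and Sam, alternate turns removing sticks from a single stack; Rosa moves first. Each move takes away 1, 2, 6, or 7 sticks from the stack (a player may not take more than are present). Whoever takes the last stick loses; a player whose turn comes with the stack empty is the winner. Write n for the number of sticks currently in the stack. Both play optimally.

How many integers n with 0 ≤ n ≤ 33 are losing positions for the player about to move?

9

Positions with no move are W. A position that does have a move is losing for the player to move precisely when every available move leads to a winning position for the opponent. Fill in the labels:
n=0: no move; the opponent has just taken the last stick and therefore loses → W
n=1: L (sole option 0(W) is W)
n=2: W (go to 1, an L position)
n=3: W (go to 1, an L position)
n=4: L (options 3(W), 2(W) are all W)
n=5: W (go to 4, an L position)
n=6: W (go to 4, an L position)
n=7: W (go to 1, an L position)
n=8: W (go to 1, an L position)
n=9: L (options 8(W), 7(W), 3(W), 2(W) are all W)
n=10: W (go to 9, an L position)
n=11: W (go to 9, an L position)
n=12: L (options 11(W), 10(W), 6(W), 5(W) are all W)
n=13: W (go to 12, an L position)
n=14: W (go to 12, an L position)
n=15: W (go to 9, an L position)
n=16: W (go to 9, an L position)
n=17: L (options 16(W), 15(W), 11(W), 10(W) are all W)
n=18: W (go to 17, an L position)
n=19: W (go to 17, an L position)
n=20: L (options 19(W), 18(W), 14(W), 13(W) are all W)
n=21: W (go to 20, an L position)
n=22: W (go to 20, an L position)
n=23: W (go to 17, an L position)
n=24: W (go to 17, an L position)
n=25: L (options 24(W), 23(W), 19(W), 18(W) are all W)
n=26: W (go to 25, an L position)
n=27: W (go to 25, an L position)
n=28: L (options 27(W), 26(W), 22(W), 21(W) are all W)
n=29: W (go to 28, an L position)
n=30: W (go to 28, an L position)
n=31: W (go to 25, an L position)
n=32: W (go to 25, an L position)
n=33: L (options 32(W), 31(W), 27(W), 26(W) are all W)
L entries with 0 ≤ n ≤ 33: n = 1, 4, 9, 12, 17, 20, 25, 28, 33; that makes 9.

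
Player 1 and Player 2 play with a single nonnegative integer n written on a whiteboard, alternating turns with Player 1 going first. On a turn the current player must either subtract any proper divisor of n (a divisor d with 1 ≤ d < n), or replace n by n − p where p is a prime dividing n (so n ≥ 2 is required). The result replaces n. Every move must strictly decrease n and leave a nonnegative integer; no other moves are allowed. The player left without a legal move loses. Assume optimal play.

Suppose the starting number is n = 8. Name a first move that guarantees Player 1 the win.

Move to 4.

Classify positions by backward induction: terminal positions (no move available) are L. From any other position, the mover wins iff some move reaches an L.
n=0: no move → L
n=1: no move → L
n=2: W (go to 0, an L position)
n=3: W (go to 0, an L position)
n=4: L (options 2(W), 3(W) are all W)
n=5: W (go to 0, an L position)
n=6: W (go to 4, an L position)
n=7: W (go to 0, an L position)
n=8: W (go to 4, an L position)
From 8, the L positions reachable in one move are: 4.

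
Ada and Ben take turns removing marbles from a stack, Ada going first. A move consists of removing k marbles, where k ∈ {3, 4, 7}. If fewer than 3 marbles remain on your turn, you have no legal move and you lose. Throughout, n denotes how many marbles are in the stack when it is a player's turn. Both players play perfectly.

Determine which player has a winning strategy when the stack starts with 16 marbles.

Label each position W (a win for the player to move) or L (a loss). A position with no legal move is L; any other position is W exactly when some move reaches an L, and L when every move reaches a W.
n=0: no move → L
n=1: no move → L
n=2: no move → L
n=3: →0(L), so W
n=4: →1(L), so W
n=5: →2(L), so W
n=6: →2(L), so W
n=7: →0(L), so W
n=8: →1(L), so W
n=9: →2(L), so W
n=10: →7(W), 6(W), 3(W) — all W, so L
n=11: →8(W), 7(W), 4(W) — all W, so L
n=12: →9(W), 8(W), 5(W) — all W, so L
n=13: →10(L), so W
n=14: →11(L), so W
n=15: →12(L), so W
n=16: →12(L), so W
From 16 Ada can remove 4, leaving 12, reaching an L position.

Ada wins.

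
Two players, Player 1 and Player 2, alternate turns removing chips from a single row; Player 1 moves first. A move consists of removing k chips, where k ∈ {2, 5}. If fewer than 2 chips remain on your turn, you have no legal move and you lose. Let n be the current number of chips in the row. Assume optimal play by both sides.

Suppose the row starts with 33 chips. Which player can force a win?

Positions with no move are L. A position that does have a move is losing for the player to move precisely when every available move leads to a winning position for the opponent. Fill in the labels:
n=0: no move → L
n=1: no move → L
n=2: W (go to 0, an L position)
n=3: W (go to 1, an L position)
n=4: L (sole option 2(W) is W)
n=5: W (go to 0, an L position)
n=6: W (go to 4, an L position)
n=7: L (options 5(W), 2(W) are all W)
n=8: L (options 6(W), 3(W) are all W)
n=9: W (go to 7, an L position)
n=10: W (go to 8, an L position)
n=11: L (options 9(W), 6(W) are all W)
n=12: W (go to 7, an L position)
n=13: W (go to 11, an L position)
n=14: L (options 12(W), 9(W) are all W)
n=15: L (options 13(W), 10(W) are all W)
n=16: W (go to 14, an L position)
n=17: W (go to 15, an L position)
n=18: L (options 16(W), 13(W) are all W)
n=19: W (go to 14, an L position)
n=20: W (go to 18, an L position)
n=21: L (options 19(W), 16(W) are all W)
n=22: L (options 20(W), 17(W) are all W)
n=23: W (go to 21, an L position)
n=24: W (go to 22, an L position)
n=25: L (options 23(W), 20(W) are all W)
n=26: W (go to 21, an L position)
n=27: W (go to 25, an L position)
n=28: L (options 26(W), 23(W) are all W)
n=29: L (options 27(W), 24(W) are all W)
n=30: W (go to 28, an L position)
n=31: W (go to 29, an L position)
n=32: L (options 30(W), 27(W) are all W)
n=33: W (go to 28, an L position)
The starting position 33 is W: Player 1 should remove 5, leaving 28, handing over an L position.

Player 1 wins.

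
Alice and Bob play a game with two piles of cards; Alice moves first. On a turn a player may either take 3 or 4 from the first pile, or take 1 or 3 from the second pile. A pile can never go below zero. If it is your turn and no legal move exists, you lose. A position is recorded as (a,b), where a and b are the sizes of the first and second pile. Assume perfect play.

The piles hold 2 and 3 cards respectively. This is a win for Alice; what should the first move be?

Move to (2,2).

Label each position W (a win for the player to move) or L (a loss). A position with no legal move is L; any other position is W exactly when some move reaches an L, and L when every move reaches a W.
No move ever increases a pile, so every position that can arise here has a ≤ 2 and b ≤ 3; it is enough to label the cells with 0 ≤ a ≤ 2 and 0 ≤ b ≤ 3.
Every move lowers a or b (never raises either), so fill the grid row by row in increasing a, and left to right within a row: each cell's successors are then already labelled.
      b=0  b=1  b=2  b=3
a=0:    L    W    L    W
a=1:    L    W    L    W
a=2:    L    W    L    W
Cells with no legal move (terminal, hence L): (0,0), (1,0), (2,0).
The remaining L cells, each justified by listing all of its moves:
(0,2): L (sole option (0,1)(W) is W)
(1,2): L (sole option (1,1)(W) is W)
(2,2): L (sole option (2,1)(W) is W)
Every other cell has at least one move into one of the L cells above, so it is W.
From (2,3), the L positions reachable in one move are: (2,2), (2,0). Any move reaching one of these is winning.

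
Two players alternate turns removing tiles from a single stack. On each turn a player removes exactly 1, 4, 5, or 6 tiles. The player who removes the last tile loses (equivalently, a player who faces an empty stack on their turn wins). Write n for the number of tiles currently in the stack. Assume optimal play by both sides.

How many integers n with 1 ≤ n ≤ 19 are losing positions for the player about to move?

5

Use the standard recursion: the mover wins at a terminal position; elsewhere, the mover wins exactly when some move hands the opponent an L position.
n=0: no move; the opponent has just taken the last tile and therefore loses → W
n=1: L (sole option 0(W) is W)
n=2: W (go to 1, an L position)
n=3: L (sole option 2(W) is W)
n=4: W (go to 3, an L position)
n=5: W (go to 1, an L position)
n=6: W (go to 1, an L position)
n=7: W (go to 3, an L position)
n=8: W (go to 3, an L position)
n=9: W (go to 3, an L position)
n=10: L (options 9(W), 6(W), 5(W), 4(W) are all W)
n=11: W (go to 10, an L position)
n=12: L (options 11(W), 8(W), 7(W), 6(W) are all W)
n=13: W (go to 12, an L position)
n=14: W (go to 10, an L position)
n=15: W (go to 10, an L position)
n=16: W (go to 12, an L position)
n=17: W (go to 12, an L position)
n=18: W (go to 12, an L position)
n=19: L (options 18(W), 15(W), 14(W), 13(W) are all W)
L entries with 1 ≤ n ≤ 19 (the range starts at n=1): n = 1, 3, 10, 12, 19; that makes 5.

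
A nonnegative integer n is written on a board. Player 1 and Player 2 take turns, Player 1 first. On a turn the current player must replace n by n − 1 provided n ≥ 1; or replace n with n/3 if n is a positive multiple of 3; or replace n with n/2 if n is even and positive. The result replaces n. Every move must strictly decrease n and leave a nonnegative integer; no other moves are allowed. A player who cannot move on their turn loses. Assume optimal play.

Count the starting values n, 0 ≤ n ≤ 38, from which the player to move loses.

Compute win/loss labels from the base case upward. A position with no move is L. Any other position is W if it can reach an L in one move, else L.
n=0: no move → L
n=1: W (go to 0, an L position)
n=2: L (sole option 1(W) is W)
n=3: W (go to 2, an L position)
n=4: W (go to 2, an L position)
n=5: L (sole option 4(W) is W)
n=6: W (go to 2, an L position)
n=7: L (sole option 6(W) is W)
n=8: W (go to 7, an L position)
n=9: L (options 3(W), 8(W) are all W)
n=10: W (go to 5, an L position)
n=11: L (sole option 10(W) is W)
n=12: W (go to 11, an L position)
n=13: L (sole option 12(W) is W)
n=14: W (go to 7, an L position)
n=15: W (go to 5, an L position)
n=16: L (options 8(W), 15(W) are all W)
n=17: W (go to 16, an L position)
n=18: W (go to 9, an L position)
n=19: L (sole option 18(W) is W)
n=20: W (go to 19, an L position)
n=21: W (go to 7, an L position)
n=22: W (go to 11, an L position)
n=23: L (sole option 22(W) is W)
n=24: W (go to 23, an L position)
n=25: L (sole option 24(W) is W)
n=26: W (go to 13, an L position)
n=27: W (go to 9, an L position)
n=28: L (options 14(W), 27(W) are all W)
n=29: W (go to 28, an L position)
n=30: L (options 10(W), 15(W), 29(W) are all W)
n=31: W (go to 30, an L position)
n=32: W (go to 16, an L position)
n=33: W (go to 11, an L position)
n=34: L (options 17(W), 33(W) are all W)
n=35: W (go to 34, an L position)
n=36: L (options 12(W), 18(W), 35(W) are all W)
n=37: W (go to 36, an L position)
n=38: W (go to 19, an L position)
L entries with 0 ≤ n ≤ 38: n = 0, 2, 5, 7, 9, 11, 13, 16, 19, 23, 25, 28, 30, 34, 36; that makes 15.

15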